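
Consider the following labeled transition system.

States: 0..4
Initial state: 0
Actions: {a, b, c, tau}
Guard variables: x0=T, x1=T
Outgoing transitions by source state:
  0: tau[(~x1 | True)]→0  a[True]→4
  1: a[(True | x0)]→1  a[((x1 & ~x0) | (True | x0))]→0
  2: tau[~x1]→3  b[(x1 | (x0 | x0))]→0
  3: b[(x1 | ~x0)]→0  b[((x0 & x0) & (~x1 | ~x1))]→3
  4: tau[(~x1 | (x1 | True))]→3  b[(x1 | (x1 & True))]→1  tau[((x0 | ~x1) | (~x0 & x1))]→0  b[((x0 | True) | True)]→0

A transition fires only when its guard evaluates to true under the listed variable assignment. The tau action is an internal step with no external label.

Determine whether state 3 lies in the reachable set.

Guard filter leaves 10 enabled edge(s).
Layer 0: {0}
Layer 1: {4}  cumulative {0,4}
Layer 2: {1,3}  cumulative {0,1,3,4}
Reach set: {0,1,3,4}
Path to 3: a·tau

Answer: REACHABLE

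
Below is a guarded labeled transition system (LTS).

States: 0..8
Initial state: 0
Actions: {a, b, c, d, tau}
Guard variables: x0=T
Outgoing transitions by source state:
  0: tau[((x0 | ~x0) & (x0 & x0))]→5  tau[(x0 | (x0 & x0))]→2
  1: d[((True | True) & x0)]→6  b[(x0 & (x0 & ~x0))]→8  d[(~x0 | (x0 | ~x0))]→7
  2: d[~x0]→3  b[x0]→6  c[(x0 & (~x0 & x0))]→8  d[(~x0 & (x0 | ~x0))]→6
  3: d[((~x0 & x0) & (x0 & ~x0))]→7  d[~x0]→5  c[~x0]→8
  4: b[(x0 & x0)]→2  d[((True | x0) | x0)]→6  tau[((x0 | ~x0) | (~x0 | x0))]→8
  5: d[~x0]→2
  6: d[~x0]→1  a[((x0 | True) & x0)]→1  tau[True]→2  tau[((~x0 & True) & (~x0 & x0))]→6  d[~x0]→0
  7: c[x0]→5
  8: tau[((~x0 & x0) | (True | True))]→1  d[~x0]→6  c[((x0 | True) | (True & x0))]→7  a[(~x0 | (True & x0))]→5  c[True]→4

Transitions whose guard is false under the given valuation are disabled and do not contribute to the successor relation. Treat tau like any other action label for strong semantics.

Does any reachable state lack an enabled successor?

R = {0,1,2,5,6,7}
  0: tau→2  tau→5  [2 out]
  1: d→6  d→7  [2 out]
  2: b→6  [1 out]
  5: ∅  [STUCK]
  6: a→1  tau→2  [2 out]
  7: c→5  [1 out]
Path to 5: tau

Answer: DEADLOCK at state 5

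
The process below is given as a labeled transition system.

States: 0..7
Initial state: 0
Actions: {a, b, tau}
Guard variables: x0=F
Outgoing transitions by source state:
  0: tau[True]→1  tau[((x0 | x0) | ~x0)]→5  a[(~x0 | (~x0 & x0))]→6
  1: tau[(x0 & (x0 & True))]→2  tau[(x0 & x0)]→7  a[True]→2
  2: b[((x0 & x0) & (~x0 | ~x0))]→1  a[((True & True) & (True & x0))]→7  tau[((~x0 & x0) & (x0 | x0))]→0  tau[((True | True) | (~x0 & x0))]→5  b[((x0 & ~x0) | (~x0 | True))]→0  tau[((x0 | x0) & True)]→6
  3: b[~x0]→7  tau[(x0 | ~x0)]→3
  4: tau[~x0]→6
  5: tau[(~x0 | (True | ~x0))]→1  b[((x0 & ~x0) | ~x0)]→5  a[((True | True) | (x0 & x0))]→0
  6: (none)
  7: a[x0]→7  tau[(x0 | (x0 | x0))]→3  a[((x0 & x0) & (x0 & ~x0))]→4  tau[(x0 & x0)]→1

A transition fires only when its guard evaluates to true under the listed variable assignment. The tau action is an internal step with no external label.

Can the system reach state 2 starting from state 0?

Answer: REACHABLE

Analysis:
Guard filter leaves 12 enabled edge(s).
depth 0: {0}
depth 1: {1,5,6}  cumulative {0,1,5,6}
depth 2: {2}  cumulative {0,1,2,5,6}
Reach set: {0,1,2,5,6}
trace reaching 2: tau·a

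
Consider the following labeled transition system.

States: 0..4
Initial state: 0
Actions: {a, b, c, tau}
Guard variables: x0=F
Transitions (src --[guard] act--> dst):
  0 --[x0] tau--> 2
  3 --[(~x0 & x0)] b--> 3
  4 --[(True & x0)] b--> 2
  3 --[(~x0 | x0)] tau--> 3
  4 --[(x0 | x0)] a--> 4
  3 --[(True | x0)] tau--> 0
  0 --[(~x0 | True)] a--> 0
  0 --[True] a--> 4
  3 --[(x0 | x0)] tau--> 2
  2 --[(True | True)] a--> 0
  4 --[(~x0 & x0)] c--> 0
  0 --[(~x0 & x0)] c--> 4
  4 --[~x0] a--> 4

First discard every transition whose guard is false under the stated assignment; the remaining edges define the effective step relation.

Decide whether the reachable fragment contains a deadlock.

Answer: DEADLOCK-FREE

Analysis:
R = {0,4}
  0: a→0  a→4  [2 exit(s)]
  4: a→4  [1 exit(s)]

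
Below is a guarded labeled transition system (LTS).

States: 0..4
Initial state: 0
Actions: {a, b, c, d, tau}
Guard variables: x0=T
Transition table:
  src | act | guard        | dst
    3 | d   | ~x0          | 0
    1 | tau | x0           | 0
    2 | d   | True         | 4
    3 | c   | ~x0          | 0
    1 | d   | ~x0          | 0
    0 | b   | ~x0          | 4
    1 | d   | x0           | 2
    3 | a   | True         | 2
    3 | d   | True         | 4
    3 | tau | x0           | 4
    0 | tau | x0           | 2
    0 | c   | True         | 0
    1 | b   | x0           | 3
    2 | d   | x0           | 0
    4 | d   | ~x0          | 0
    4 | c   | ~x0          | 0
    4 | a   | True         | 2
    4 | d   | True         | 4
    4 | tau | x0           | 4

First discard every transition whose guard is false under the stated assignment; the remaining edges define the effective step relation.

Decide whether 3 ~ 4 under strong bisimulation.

Compute ~ classes (split until stable):
  P[0] = {{0,1,2,3,4}}
  P[1] = {{0},{1},{2},{3,4}}
Fixed point at round 2; 4 class(es).
[3]={3,4}  [4]={3,4}

Answer: BISIMILAR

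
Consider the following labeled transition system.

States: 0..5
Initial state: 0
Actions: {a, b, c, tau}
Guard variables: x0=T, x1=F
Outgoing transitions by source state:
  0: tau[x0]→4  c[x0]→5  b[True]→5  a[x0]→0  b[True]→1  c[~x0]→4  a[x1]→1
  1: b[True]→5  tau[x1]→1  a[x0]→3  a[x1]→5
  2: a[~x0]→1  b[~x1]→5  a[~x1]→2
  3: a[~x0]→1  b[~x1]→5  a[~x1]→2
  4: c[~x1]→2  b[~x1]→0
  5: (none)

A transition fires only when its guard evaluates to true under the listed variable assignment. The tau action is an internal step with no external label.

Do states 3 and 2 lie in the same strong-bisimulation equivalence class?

Refine partition for ~:
  π0 = {{0,1,2,3,4,5}}
  π1 = {{0},{1,2,3},{4},{5}}
Fixed point at round 2; 4 class(es).
3∈{1,2,3}, 2∈{1,2,3}

Answer: BISIMILAR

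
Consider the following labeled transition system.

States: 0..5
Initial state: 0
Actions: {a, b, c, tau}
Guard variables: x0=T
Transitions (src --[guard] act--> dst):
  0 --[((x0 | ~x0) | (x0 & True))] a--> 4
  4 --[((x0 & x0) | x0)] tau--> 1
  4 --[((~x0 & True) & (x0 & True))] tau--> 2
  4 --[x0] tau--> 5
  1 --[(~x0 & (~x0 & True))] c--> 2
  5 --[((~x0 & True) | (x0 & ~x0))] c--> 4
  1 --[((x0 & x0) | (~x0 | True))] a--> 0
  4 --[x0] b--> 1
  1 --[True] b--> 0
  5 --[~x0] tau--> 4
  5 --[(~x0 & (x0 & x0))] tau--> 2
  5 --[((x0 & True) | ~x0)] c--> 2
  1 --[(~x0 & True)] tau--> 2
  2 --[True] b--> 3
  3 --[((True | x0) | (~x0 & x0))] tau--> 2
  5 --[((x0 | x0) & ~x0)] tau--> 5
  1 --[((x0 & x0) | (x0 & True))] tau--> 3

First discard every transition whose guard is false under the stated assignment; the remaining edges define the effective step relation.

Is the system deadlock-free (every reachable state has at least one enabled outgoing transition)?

Reach set: {0,1,2,3,4,5}
  0: a→4  [deg 1]
  1: a→0  b→0  tau→3  [deg 3]
  2: b→3  [deg 1]
  3: tau→2  [deg 1]
  4: b→1  tau→1  tau→5  [deg 3]
  5: c→2  [deg 1]

Answer: DEADLOCK-FREE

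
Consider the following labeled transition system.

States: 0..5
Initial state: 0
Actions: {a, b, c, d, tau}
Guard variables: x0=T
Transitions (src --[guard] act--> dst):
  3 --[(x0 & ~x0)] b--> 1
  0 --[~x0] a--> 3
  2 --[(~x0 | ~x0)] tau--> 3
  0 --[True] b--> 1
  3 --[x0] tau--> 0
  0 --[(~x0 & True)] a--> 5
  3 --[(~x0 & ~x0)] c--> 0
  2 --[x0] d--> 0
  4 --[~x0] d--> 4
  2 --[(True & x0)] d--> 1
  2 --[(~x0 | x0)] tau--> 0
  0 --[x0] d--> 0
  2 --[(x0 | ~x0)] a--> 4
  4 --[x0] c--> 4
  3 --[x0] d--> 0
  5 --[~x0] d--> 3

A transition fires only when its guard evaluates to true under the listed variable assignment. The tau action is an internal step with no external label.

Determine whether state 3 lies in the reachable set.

9 transition(s) survive guard evaluation.
depth 0: {0}
depth 1: {1}  now seen {0,1}
Reachable = {0,1}

Answer: UNREACHABLE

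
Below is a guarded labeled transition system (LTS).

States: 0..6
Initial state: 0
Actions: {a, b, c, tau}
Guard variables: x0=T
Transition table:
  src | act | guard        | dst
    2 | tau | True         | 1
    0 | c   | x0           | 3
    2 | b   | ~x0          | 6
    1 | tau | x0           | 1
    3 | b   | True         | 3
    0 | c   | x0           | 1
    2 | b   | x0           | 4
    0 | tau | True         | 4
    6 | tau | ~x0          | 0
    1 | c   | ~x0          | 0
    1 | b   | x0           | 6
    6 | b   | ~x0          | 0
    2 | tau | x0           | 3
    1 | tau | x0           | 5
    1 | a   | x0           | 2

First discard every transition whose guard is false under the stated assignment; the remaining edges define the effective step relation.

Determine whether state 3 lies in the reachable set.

11 transition(s) survive guard evaluation.
Layer 0: {0}
Layer 1: {1,3,4}  now seen {0,1,3,4}
Layer 2: {2,5,6}  now seen {0,1,2,3,4,5,6}
R = {0,1,2,3,4,5,6}
Path to 3: c

Answer: REACHABLE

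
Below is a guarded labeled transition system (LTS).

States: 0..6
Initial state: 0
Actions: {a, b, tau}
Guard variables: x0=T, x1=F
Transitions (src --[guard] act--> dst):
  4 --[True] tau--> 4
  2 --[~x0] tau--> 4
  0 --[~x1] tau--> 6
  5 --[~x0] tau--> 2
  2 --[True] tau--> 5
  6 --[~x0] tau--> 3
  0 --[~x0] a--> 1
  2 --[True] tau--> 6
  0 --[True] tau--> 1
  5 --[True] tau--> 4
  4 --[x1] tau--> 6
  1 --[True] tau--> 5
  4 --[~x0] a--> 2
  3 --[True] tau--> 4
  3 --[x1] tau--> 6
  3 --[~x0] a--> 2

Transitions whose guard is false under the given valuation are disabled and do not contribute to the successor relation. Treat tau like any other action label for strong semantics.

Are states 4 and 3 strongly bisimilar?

Refine partition for ~:
  round 0: {{0,1,2,3,4,5,6}}
  round 1: {{0,1,2,3,4,5},{6}}
  round 2: {{0,2},{1,3,4,5},{6}}
Fixed point at round 3; 3 class(es).
class of 4: {1,3,4,5}; class of 3: {1,3,4,5}

Answer: BISIMILAR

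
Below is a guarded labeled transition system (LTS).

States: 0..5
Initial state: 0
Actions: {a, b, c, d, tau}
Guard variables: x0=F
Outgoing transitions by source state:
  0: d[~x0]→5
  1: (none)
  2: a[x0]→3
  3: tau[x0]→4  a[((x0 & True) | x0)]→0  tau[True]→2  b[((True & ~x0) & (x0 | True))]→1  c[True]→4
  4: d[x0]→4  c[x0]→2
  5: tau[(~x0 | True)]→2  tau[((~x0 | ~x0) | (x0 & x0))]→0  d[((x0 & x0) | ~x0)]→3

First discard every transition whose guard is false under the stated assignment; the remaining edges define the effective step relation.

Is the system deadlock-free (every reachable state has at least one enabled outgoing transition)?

R = {0,1,2,3,4,5}
  0: d→5  [1 out]
  1: ∅  [deadlock]
  2: ∅  [deadlock]
  3: b→1  c→4  tau→2  [3 out]
  4: ∅  [deadlock]
  5: d→3  tau→0  tau→2  [3 out]
Path to 1: d·d·b

Answer: DEADLOCK at state 1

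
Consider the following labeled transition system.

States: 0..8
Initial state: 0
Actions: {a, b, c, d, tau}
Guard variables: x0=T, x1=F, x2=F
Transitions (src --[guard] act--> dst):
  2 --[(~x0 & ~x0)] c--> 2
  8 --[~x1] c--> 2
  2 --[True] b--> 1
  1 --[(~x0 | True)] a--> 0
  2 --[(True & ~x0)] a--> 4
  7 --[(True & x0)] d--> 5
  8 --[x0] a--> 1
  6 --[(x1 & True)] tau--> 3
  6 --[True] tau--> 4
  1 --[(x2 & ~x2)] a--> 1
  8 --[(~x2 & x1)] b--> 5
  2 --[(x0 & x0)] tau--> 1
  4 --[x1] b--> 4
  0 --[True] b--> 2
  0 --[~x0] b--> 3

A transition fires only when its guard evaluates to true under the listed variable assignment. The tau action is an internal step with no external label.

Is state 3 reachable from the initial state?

After dropping false guards: 8 live edges.
Layer 0: {0}
Layer 1: {2}  now seen {0,2}
Layer 2: {1}  now seen {0,1,2}
Reachable = {0,1,2}

Answer: UNREACHABLE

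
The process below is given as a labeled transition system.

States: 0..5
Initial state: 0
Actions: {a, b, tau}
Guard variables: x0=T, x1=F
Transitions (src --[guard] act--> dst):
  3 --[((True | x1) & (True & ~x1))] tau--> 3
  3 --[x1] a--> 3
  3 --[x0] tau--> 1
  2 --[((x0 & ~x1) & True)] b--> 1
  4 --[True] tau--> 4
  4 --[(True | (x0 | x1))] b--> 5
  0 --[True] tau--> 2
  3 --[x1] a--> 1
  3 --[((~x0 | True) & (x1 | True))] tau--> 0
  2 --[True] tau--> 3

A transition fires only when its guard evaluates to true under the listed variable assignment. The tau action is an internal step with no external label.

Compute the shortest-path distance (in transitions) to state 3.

Answer: 2

Working:
Layered search for 3:
  depth 0: {0}
  depth 1: {2}
  depth 2: {1,3}
first hit 3 at d=2 via tau·tau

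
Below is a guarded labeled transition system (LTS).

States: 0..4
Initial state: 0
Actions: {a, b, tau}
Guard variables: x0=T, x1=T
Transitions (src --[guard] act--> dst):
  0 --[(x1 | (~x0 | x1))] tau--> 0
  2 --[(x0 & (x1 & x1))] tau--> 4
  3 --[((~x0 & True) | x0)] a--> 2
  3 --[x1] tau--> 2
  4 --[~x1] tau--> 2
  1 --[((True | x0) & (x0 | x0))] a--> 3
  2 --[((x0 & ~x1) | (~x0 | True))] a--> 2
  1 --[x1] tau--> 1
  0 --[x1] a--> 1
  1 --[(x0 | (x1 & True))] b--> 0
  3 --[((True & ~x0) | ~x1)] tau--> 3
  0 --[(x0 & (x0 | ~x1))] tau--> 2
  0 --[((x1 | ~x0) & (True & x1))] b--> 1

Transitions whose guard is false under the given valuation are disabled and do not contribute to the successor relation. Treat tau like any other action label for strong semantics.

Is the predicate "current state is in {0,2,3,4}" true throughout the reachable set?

Answer: INVARIANT VIOLATED at state 1

Working:
Inv-set: {0,2,3,4}
R = {0,1,2,3,4}
  0: ✓
  1: ✗ unsafe
  2: ✓
  3: ✓
  4: ✓
witness against invariant: a → 1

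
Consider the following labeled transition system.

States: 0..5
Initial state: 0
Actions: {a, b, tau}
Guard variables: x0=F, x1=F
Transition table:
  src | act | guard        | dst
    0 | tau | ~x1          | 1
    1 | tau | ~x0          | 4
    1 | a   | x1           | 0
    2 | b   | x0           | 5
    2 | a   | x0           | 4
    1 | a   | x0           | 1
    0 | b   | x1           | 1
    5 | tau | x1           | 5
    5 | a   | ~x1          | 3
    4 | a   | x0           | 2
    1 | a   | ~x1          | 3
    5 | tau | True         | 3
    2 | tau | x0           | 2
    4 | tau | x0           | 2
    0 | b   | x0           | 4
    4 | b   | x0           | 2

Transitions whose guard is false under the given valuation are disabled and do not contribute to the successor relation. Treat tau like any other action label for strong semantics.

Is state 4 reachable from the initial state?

Answer: REACHABLE

Trace:
Guard filter leaves 5 enabled edge(s).
L0 = {0}
L1 = {1}  now seen {0,1}
L2 = {3,4}  now seen {0,1,3,4}
Reachable = {0,1,3,4}
witness 4: tau·tau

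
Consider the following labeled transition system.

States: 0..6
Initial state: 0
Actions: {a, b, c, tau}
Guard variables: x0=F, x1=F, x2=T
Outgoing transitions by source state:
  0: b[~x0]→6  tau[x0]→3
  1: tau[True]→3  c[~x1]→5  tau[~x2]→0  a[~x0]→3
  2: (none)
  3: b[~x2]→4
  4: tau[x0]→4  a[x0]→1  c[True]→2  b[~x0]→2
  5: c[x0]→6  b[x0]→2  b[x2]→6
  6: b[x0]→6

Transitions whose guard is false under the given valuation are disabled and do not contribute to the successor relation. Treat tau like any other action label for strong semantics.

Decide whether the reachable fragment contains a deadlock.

Reach set: {0,6}
  0: b→6  [1 exit(s)]
  6: ∅  [no exit]
witness 6: b

Answer: DEADLOCK at state 6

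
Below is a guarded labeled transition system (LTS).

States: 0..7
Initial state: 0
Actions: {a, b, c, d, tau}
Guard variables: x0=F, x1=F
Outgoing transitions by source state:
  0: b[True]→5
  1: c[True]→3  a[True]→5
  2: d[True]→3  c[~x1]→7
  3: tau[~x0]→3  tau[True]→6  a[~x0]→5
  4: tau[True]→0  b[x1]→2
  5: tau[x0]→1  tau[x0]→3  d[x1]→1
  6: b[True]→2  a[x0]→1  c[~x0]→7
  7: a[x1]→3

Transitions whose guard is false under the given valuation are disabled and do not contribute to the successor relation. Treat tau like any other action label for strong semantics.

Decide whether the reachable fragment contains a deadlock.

Answer: DEADLOCK at state 5

Trace:
Reach set: {0,5}
  0: b→5  [deg 1]
  5: ∅  [deadlock]
Path to 5: b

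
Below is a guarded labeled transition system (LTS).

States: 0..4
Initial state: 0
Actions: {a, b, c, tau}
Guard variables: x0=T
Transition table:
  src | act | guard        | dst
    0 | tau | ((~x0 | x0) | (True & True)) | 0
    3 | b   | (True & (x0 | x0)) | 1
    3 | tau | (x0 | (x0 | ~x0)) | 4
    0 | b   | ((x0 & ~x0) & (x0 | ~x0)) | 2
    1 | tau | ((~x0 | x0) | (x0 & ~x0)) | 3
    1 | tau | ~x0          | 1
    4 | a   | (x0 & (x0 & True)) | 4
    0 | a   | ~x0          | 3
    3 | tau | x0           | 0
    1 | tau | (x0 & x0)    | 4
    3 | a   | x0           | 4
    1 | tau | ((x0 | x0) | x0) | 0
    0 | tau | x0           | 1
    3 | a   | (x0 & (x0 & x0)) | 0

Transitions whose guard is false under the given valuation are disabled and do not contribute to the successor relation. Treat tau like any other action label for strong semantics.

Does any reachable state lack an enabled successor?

Answer: DEADLOCK-FREE

Trace:
R = {0,1,3,4}
  0: tau→0  tau→1  [2 out]
  1: tau→0  tau→3  tau→4  [3 out]
  3: a→0  a→4  b→1  tau→0  tau→4  [5 out]
  4: a→4  [1 out]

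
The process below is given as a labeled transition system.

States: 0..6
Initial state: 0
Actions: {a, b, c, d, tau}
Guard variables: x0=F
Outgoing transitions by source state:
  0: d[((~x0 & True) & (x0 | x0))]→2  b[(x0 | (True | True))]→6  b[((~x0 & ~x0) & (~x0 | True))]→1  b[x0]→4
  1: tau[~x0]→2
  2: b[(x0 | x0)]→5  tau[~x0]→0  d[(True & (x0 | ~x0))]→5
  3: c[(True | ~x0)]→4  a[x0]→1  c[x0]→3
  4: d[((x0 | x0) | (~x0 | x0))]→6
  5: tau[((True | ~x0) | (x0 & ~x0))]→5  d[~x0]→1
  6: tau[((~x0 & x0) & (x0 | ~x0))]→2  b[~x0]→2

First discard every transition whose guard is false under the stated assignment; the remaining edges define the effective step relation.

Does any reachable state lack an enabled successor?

Answer: DEADLOCK-FREE

Analysis:
Reach set: {0,1,2,5,6}
  0: b→1  b→6  [deg 2]
  1: tau→2  [deg 1]
  2: d→5  tau→0  [deg 2]
  5: d→1  tau→5  [deg 2]
  6: b→2  [deg 1]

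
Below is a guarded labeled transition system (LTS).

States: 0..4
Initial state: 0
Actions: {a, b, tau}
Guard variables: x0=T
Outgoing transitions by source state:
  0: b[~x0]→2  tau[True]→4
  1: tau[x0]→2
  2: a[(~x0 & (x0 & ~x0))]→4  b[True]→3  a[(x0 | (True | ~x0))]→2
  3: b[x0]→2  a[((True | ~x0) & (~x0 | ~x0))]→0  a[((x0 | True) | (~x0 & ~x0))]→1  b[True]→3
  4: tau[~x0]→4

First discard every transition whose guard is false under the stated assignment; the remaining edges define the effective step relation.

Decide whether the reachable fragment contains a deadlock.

Answer: DEADLOCK at state 4

Analysis:
R = {0,4}
  0: tau→4  [1 out]
  4: ∅  [deadlock]
trace reaching 4: tau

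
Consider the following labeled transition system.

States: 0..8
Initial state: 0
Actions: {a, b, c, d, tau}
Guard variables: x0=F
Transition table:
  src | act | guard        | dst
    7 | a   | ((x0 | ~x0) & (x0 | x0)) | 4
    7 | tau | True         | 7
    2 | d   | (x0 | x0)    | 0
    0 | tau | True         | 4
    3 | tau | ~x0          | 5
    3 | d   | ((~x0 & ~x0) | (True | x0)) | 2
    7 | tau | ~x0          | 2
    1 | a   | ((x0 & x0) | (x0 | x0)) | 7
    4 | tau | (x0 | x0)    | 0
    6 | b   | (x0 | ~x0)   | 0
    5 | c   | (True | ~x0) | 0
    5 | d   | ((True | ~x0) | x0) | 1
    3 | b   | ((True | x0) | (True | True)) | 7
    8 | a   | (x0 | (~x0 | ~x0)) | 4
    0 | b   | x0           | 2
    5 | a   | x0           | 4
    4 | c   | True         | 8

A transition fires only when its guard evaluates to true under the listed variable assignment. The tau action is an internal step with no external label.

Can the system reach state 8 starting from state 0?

After dropping false guards: 11 live edges.
depth 0: {0}
depth 1: {4}  now seen {0,4}
depth 2: {8}  now seen {0,4,8}
Reachable = {0,4,8}
witness 8: tau·c

Answer: REACHABLE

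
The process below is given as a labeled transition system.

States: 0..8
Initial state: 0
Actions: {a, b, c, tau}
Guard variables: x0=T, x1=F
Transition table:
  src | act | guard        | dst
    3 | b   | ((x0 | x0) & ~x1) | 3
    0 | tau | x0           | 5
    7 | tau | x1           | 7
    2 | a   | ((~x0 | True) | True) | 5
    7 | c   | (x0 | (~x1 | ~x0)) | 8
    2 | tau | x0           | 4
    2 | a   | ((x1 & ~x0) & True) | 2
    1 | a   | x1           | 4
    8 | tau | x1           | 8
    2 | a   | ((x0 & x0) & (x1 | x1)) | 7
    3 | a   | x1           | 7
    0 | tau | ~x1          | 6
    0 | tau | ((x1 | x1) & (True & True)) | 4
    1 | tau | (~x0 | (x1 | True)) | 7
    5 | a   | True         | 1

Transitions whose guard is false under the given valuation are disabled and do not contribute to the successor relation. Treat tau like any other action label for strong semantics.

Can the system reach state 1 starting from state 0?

Answer: REACHABLE

Trace:
After dropping false guards: 8 live edges.
L0 = {0}
L1 = {5,6}  cumulative {0,5,6}
L2 = {1}  cumulative {0,1,5,6}
L3 = {7}  cumulative {0,1,5,6,7}
L4 = {8}  cumulative {0,1,5,6,7,8}
Reach set: {0,1,5,6,7,8}
trace reaching 1: tau·a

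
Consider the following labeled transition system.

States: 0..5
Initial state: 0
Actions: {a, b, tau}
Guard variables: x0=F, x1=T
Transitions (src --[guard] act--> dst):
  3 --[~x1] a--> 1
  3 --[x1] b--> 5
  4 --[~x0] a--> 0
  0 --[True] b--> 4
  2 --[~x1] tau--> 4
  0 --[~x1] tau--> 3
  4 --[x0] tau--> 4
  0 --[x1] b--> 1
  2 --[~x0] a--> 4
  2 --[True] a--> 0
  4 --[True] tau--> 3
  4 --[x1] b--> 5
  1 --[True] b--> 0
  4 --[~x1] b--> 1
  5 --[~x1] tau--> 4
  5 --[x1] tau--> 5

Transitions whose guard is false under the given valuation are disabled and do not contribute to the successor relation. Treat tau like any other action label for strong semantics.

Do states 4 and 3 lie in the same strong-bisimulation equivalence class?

Answer: NOT BISIMILAR

Working:
Refine partition for ~:
  round 0: {{0,1,2,3,4,5}}
  round 1: {{0,1,3},{2},{4},{5}}
  round 2: {{0},{1},{2},{3},{4},{5}}
stable after 3 split(s): 6 block(s)
class of 4: {4}; class of 3: {3}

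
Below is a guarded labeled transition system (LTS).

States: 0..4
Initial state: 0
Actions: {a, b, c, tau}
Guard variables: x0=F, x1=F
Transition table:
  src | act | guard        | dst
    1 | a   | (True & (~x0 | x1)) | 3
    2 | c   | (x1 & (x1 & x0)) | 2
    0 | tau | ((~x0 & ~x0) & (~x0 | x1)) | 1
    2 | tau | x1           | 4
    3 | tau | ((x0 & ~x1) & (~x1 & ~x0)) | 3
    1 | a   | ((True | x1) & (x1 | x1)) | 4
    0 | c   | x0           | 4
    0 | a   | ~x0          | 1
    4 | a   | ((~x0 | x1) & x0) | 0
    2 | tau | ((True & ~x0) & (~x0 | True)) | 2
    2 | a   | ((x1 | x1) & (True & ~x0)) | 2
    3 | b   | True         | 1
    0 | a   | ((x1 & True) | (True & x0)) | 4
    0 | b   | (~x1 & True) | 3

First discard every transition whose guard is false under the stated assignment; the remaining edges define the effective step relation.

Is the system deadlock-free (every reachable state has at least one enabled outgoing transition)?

Reach set: {0,1,3}
  0: a→1  b→3  tau→1  [3 out]
  1: a→3  [1 out]
  3: b→1  [1 out]

Answer: DEADLOCK-FREE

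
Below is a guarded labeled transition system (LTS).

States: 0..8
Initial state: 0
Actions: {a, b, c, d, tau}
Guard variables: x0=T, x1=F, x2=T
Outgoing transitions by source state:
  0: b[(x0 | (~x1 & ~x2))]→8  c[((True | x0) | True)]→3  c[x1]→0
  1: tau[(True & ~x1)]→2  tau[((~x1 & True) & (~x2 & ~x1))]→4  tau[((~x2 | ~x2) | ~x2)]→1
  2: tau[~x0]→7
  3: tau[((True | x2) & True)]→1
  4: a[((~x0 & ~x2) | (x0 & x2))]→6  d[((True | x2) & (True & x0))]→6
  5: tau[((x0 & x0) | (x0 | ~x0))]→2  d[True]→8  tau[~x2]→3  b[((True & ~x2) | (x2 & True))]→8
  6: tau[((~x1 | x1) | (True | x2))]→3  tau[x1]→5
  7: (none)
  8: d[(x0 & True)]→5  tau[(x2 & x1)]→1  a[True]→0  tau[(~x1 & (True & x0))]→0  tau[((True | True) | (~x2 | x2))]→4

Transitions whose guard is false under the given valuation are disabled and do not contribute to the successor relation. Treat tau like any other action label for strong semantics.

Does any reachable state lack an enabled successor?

R = {0,1,2,3,4,5,6,8}
  0: b→8  c→3  [2 exit(s)]
  1: tau→2  [1 exit(s)]
  2: ∅  [STUCK]
  3: tau→1  [1 exit(s)]
  4: a→6  d→6  [2 exit(s)]
  5: b→8  d→8  tau→2  [3 exit(s)]
  6: tau→3  [1 exit(s)]
  8: a→0  d→5  tau→0  tau→4  [4 exit(s)]
Path to 2: b·d·tau

Answer: DEADLOCK at state 2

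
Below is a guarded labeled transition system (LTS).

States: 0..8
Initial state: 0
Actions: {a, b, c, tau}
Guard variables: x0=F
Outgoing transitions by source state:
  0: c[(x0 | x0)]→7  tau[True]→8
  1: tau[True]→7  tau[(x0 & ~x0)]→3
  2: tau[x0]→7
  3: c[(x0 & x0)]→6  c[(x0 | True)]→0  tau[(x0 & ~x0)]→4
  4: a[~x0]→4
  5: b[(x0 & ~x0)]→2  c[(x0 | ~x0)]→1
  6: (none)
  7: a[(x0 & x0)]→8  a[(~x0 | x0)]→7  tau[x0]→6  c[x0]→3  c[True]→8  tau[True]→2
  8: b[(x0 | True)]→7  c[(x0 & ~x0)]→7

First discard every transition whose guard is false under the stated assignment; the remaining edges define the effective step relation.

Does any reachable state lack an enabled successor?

Reachable = {0,2,7,8}
  0: tau→8  [1 exit(s)]
  2: ∅  [no exit]
  7: a→7  c→8  tau→2  [3 exit(s)]
  8: b→7  [1 exit(s)]
Path to 2: tau·b·tau

Answer: DEADLOCK at state 2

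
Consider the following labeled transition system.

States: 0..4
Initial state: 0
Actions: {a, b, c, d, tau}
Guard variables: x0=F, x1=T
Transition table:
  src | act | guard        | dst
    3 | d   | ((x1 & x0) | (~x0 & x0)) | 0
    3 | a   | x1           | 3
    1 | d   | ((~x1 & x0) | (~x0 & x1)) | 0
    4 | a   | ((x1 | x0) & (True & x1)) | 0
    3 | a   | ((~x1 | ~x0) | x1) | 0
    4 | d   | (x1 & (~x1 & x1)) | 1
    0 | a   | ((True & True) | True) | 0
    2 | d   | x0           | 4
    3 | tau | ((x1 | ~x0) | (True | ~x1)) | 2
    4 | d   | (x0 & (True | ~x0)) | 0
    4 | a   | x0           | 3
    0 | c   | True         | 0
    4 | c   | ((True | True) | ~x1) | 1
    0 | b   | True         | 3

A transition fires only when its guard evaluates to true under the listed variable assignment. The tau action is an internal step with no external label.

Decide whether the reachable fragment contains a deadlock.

Reach set: {0,2,3}
  0: a→0  b→3  c→0  [deg 3]
  2: ∅  [STUCK]
  3: a→0  a→3  tau→2  [deg 3]
Path to 2: b·tau

Answer: DEADLOCK at state 2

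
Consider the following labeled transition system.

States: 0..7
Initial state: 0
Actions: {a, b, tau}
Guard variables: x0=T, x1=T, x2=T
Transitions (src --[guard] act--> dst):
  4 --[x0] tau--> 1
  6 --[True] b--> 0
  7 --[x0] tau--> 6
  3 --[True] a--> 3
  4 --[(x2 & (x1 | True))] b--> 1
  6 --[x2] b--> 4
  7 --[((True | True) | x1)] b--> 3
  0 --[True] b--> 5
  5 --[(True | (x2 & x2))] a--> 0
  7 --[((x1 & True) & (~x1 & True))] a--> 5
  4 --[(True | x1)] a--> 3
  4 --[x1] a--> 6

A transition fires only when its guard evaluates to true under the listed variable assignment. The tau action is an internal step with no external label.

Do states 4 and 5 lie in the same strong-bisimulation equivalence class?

Answer: NOT BISIMILAR

Trace:
Bisimulation quotient by refinement:
  P[0] = {{0,1,2,3,4,5,6,7}}
  P[1] = {{0,6},{1,2},{3,5},{4},{7}}
  P[2] = {{0},{1,2},{3},{4},{5},{6},{7}}
7 equivalence class(es) (converged in 3)
class of 4: {4}; class of 5: {5}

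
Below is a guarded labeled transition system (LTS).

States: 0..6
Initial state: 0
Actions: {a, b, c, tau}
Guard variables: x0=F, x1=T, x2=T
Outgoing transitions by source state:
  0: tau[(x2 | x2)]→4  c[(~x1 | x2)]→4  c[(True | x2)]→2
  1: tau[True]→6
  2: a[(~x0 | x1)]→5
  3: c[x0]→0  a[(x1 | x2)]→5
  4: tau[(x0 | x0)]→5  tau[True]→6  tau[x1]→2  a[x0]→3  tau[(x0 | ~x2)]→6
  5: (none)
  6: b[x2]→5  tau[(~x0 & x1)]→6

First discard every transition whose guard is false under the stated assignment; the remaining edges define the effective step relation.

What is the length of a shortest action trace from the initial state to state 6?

Answer: 2

Trace:
Layered search for 6:
  L0 = {0}
  L1 = {2,4}
  L2 = {5,6}
first hit 6 at d=2 via c·tau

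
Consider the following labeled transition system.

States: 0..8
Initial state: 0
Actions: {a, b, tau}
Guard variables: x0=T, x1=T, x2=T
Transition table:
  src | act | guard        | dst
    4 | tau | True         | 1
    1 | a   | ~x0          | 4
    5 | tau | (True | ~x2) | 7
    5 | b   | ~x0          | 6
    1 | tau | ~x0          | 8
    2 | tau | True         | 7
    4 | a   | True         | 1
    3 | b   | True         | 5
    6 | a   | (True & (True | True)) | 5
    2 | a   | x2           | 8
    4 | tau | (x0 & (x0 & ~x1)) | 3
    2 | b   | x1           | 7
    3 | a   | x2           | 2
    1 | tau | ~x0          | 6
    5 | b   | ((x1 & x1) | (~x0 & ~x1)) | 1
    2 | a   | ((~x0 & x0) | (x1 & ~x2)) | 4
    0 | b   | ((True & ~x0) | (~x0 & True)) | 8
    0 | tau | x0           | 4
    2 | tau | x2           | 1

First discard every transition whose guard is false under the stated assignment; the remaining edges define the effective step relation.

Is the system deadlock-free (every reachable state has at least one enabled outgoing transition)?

Reach set: {0,1,4}
  0: tau→4  [deg 1]
  1: ∅  [deadlock]
  4: a→1  tau→1  [deg 2]
trace reaching 1: tau·tau

Answer: DEADLOCK at state 1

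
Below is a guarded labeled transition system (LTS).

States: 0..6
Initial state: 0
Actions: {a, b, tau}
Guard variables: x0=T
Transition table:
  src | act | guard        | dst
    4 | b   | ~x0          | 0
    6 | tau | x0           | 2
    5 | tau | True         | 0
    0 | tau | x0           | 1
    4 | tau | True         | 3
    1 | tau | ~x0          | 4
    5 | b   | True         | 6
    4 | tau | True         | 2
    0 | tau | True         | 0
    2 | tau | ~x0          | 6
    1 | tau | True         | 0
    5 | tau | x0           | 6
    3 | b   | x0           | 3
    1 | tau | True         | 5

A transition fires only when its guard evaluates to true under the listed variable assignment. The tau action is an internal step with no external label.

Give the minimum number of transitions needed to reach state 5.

Breadth-first toward 5:
  depth 0: {0}
  depth 1: {1}
  depth 2: {5}
depth(5)=2, e.g. tau·tau

Answer: 2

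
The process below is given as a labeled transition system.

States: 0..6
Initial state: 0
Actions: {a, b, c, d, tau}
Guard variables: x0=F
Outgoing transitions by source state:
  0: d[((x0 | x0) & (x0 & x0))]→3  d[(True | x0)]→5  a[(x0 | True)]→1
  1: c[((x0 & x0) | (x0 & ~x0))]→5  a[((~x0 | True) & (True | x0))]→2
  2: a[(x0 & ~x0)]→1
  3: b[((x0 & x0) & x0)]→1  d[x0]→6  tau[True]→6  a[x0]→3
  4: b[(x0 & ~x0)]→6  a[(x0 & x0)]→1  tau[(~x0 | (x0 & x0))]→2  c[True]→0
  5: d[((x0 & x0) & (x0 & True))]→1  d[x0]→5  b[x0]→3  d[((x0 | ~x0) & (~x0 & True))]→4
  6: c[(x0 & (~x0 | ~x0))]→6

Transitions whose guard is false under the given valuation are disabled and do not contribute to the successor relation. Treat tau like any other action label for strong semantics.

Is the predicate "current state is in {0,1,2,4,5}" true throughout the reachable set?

Inv-set: {0,1,2,4,5}
Reach set: {0,1,2,4,5}
  0: ✓
  1: ✓
  2: ✓
  4: ✓
  5: ✓

Answer: INVARIANT HOLDS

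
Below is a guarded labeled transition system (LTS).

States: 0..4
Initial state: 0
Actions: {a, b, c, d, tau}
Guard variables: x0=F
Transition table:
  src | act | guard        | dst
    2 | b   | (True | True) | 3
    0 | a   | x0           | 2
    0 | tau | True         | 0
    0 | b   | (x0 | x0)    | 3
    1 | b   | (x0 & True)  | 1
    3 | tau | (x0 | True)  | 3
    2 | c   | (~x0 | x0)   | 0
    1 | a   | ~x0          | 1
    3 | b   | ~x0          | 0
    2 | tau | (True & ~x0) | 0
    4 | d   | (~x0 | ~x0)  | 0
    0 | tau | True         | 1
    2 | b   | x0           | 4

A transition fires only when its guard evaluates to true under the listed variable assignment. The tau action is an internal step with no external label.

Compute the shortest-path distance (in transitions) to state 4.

Answer: UNREACHABLE

Analysis:
Layered search for 4:
  Layer 0: {0}
  Layer 1: {1}
4 never appears.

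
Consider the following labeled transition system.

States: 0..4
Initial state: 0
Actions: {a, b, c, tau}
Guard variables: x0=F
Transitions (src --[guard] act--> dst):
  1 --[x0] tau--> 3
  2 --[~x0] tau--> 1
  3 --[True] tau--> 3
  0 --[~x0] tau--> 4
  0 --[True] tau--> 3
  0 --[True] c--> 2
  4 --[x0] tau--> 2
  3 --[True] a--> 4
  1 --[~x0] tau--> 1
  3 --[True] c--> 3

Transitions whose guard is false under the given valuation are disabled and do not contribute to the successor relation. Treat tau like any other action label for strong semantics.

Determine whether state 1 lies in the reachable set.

After dropping false guards: 8 live edges.
Layer 0: {0}
Layer 1: {2,3,4}  cumulative {0,2,3,4}
Layer 2: {1}  cumulative {0,1,2,3,4}
Reach set: {0,1,2,3,4}
trace reaching 1: c·tau

Answer: REACHABLE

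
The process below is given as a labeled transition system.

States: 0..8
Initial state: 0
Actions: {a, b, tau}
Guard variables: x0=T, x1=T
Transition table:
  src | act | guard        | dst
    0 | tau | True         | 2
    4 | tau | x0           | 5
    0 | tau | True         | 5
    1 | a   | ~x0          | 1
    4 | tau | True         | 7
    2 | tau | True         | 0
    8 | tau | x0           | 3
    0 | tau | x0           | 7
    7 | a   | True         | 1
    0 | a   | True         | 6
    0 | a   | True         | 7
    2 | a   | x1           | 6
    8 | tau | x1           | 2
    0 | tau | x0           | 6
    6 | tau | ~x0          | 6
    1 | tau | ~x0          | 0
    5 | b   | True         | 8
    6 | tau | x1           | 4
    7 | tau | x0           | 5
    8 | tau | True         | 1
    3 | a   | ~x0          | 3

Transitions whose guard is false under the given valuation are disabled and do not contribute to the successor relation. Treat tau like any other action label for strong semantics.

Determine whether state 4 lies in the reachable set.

Answer: REACHABLE

Working:
After dropping false guards: 17 live edges.
Layer 0: {0}
Layer 1: {2,5,6,7}  total {0,2,5,6,7}
Layer 2: {1,4,8}  total {0,1,2,4,5,6,7,8}
Layer 3: {3}  total {0,1,2,3,4,5,6,7,8}
R = {0,1,2,3,4,5,6,7,8}
trace reaching 4: tau·tau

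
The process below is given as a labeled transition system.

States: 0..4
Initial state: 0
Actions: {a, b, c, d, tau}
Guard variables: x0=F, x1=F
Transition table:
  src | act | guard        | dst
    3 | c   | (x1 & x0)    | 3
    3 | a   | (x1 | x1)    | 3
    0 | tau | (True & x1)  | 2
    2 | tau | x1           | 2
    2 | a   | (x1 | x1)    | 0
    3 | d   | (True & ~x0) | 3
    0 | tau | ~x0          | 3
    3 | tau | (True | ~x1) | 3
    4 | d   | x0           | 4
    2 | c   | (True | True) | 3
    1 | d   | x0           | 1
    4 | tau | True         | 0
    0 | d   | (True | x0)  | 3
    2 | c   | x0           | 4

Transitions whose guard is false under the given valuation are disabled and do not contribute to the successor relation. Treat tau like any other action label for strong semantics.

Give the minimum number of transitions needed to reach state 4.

Answer: UNREACHABLE

Trace:
BFS to 4:
  L0 = {0}
  L1 = {3}
4 never appears.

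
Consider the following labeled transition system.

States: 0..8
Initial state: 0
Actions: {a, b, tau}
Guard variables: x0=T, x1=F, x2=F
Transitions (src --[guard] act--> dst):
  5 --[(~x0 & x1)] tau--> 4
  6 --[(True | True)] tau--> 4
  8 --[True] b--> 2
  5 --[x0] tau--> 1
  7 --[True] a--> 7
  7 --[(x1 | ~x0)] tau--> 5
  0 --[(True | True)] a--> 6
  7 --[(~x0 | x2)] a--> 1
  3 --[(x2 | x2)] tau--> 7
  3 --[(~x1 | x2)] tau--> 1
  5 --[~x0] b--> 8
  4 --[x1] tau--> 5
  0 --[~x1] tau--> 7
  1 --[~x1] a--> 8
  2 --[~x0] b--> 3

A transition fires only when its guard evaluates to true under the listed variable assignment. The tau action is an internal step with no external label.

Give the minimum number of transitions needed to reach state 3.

BFS to 3:
  L0 = {0}
  L1 = {6,7}
  L2 = {4}
3 never appears.

Answer: UNREACHABLE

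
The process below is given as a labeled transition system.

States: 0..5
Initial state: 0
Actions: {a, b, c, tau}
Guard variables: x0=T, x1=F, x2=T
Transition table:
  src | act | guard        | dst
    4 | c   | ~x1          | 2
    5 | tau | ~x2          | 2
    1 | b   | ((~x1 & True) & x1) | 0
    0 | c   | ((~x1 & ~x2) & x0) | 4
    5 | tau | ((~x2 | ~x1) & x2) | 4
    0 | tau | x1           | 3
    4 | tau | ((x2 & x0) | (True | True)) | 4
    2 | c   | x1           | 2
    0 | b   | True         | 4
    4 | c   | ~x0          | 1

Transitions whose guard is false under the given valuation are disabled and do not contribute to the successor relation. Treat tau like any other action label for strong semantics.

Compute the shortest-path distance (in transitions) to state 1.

Answer: UNREACHABLE

Working:
Layered search for 1:
  depth 0: {0}
  depth 1: {4}
  depth 2: {2}
1 never appears.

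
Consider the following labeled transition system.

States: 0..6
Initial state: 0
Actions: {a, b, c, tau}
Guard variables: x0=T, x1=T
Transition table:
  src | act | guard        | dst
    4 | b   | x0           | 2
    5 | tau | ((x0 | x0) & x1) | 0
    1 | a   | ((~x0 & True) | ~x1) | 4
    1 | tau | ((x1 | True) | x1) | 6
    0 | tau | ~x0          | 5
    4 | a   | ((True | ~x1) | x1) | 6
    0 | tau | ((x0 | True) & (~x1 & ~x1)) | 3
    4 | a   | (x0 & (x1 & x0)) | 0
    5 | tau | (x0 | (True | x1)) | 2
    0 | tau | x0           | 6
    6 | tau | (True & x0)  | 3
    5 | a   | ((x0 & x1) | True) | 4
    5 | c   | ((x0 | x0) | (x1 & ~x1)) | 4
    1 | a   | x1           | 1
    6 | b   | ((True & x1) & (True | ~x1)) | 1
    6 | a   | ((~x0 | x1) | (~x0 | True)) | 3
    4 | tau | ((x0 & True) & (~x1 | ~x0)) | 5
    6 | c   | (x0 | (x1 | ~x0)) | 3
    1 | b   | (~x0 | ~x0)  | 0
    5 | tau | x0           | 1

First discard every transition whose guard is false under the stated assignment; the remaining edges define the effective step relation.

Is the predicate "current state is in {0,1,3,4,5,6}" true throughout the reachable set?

Allowed set {0,1,3,4,5,6}
Reachable = {0,1,3,6}
  0: ok
  1: ok
  3: ok
  6: ok

Answer: INVARIANT HOLDS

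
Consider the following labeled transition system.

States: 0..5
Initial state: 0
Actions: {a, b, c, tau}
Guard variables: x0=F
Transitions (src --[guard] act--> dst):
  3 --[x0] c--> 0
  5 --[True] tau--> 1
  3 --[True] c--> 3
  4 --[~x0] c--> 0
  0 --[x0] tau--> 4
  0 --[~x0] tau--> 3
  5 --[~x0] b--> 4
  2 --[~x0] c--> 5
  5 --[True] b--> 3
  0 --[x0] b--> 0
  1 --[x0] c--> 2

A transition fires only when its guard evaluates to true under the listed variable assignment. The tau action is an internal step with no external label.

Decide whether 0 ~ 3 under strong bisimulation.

Compute ~ classes (split until stable):
  round 0: {{0,1,2,3,4,5}}
  round 1: {{0},{1},{2,3,4},{5}}
  round 2: {{0},{1},{2},{3},{4},{5}}
6 equivalence class(es) (converged in 3)
class of 0: {0}; class of 3: {3}

Answer: NOT BISIMILAR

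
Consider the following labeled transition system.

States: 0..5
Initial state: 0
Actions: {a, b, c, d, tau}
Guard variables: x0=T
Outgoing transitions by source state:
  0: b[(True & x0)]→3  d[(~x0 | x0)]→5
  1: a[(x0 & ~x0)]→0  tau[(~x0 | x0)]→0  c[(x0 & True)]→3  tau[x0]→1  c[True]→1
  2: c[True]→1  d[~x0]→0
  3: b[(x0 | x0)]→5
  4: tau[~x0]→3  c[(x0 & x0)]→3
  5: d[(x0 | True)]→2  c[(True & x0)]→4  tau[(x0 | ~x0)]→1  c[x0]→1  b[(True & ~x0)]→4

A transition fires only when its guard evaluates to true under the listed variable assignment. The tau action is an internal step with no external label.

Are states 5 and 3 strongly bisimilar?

Bisimulation quotient by refinement:
  round 0: {{0,1,2,3,4,5}}
  round 1: {{0},{1},{2,4},{3},{5}}
  round 2: {{0},{1},{2},{3},{4},{5}}
stable after 3 split(s): 6 block(s)
class of 5: {5}; class of 3: {3}

Answer: NOT BISIMILAR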